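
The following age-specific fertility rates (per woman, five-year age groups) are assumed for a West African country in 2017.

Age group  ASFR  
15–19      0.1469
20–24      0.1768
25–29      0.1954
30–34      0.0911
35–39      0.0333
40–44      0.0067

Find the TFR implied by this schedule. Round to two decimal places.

Sum of ASFRs = 0.1469 + 0.1768 + 0.1954 + 0.0911 + 0.0333 + 0.0067 = 0.6502
TFR = 5 × 0.6502 = 3.251

3.25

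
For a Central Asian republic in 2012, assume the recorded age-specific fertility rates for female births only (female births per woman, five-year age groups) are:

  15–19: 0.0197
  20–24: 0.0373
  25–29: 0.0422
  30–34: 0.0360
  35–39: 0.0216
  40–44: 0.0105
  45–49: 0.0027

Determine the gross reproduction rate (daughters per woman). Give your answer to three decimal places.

Sum of female ASFRs = 0.0197 + 0.0373 + 0.0422 + 0.0360 + 0.0216 + 0.0105 + 0.0027 = 0.1700
GRR = 5 × 0.1700 = 0.85

0.850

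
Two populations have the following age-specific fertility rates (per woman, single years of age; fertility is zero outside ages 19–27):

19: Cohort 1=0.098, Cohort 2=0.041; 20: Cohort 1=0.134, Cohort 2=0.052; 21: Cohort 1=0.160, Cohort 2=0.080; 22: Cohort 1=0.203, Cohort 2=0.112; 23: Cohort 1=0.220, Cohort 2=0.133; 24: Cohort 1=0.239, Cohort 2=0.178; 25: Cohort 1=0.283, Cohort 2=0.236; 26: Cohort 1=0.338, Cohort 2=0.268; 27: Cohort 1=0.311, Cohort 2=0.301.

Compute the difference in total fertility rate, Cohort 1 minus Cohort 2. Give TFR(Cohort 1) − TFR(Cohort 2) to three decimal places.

0.585

Cohort 1:
  Sum of ASFRs = 0.098 + 0.134 + 0.160 + 0.203 + 0.220 + 0.239 + 0.283 + 0.338 + 0.311 = 1.986
  TFR = 1.986
Cohort 2:
  Sum of ASFRs = 0.041 + 0.052 + 0.080 + 0.112 + 0.133 + 0.178 + 0.236 + 0.268 + 0.301 = 1.401
  TFR = 1.401
Difference = 1.986 − 1.401 = 0.585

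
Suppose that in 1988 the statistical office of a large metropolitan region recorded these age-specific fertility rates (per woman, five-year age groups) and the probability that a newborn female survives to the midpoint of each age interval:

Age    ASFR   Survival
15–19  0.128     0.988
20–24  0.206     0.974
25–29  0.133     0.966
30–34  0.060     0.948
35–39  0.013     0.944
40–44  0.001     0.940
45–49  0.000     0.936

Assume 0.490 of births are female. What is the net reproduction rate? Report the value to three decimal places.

Proportion female at birth = 0.490.
Each age group contributes 5 × ASFR × survival:
  15–19: 5 × 0.128 × 0.988 = 0.63232
  20–24: 5 × 0.206 × 0.974 = 1.00322
  25–29: 5 × 0.133 × 0.966 = 0.64239
  30–34: 5 × 0.060 × 0.948 = 0.28440
  35–39: 5 × 0.013 × 0.944 = 0.06136
  40–44: 5 × 0.001 × 0.940 = 0.00470
  45–49: 5 × 0.000 × 0.936 = 0.00000
Sum = 2.62839
NRR = 0.490 × 2.62839 = 1.28791
With NRR above 1 the population is above replacement fertility.

1.288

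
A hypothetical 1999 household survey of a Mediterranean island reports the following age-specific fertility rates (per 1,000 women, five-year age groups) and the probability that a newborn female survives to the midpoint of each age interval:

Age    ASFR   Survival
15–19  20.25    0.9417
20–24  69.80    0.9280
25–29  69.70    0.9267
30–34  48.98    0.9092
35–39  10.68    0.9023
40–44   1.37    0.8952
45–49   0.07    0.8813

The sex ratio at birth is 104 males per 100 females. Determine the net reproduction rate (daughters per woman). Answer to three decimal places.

Proportion female at birth = 100 / (100 + 104) = 0.49020.
Survival-weighted fertility by age (5·fₓ·Sₓ):
  15–19: 5 × 20.25/1000 × 0.9417 = 0.09535
  20–24: 5 × 69.80/1000 × 0.9280 = 0.32387
  25–29: 5 × 69.70/1000 × 0.9267 = 0.32295
  30–34: 5 × 48.98/1000 × 0.9092 = 0.22266
  35–39: 5 × 10.68/1000 × 0.9023 = 0.04818
  40–44: 5 × 1.37/1000 × 0.8952 = 0.00613
  45–49: 5 × 0.07/1000 × 0.8813 = 0.00031
Sum = 1.01945
NRR = 0.49020 × 1.01945 = 0.49973

0.500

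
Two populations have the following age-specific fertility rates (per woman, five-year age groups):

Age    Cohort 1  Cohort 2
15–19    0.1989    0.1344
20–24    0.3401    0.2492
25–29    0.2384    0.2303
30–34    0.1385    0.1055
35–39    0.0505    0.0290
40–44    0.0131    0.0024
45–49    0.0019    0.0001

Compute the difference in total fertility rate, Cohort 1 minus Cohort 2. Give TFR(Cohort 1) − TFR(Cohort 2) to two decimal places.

Cohort 1:
  Sum of ASFRs = 0.1989 + 0.3401 + 0.2384 + 0.1385 + 0.0505 + 0.0131 + 0.0019 = 0.9814
  TFR = 5 × 0.9814 = 4.907
Cohort 2:
  Sum of ASFRs = 0.1344 + 0.2492 + 0.2303 + 0.1055 + 0.0290 + 0.0024 + 0.0001 = 0.7509
  TFR = 5 × 0.7509 = 3.7545
Difference = 4.907 − 3.7545 = 1.1525

1.15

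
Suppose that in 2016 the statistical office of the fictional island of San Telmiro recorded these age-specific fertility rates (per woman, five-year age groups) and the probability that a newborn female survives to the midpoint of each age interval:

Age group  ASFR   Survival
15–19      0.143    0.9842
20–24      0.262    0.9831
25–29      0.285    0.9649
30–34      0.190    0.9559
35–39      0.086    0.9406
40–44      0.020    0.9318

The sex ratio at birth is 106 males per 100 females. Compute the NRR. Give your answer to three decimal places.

2.317

Proportion female at birth = 100 / (100 + 106) = 0.48544.
Weighting each age-specific rate by interval width and survival:
  15–19: 5 × 0.143 × 0.9842 = 0.70370
  20–24: 5 × 0.262 × 0.9831 = 1.28786
  25–29: 5 × 0.285 × 0.9649 = 1.37498
  30–34: 5 × 0.190 × 0.9559 = 0.90811
  35–39: 5 × 0.086 × 0.9406 = 0.40446
  40–44: 5 × 0.020 × 0.9318 = 0.09318
Sum = 4.77229
NRR = 0.48544 × 4.77229 = 2.31666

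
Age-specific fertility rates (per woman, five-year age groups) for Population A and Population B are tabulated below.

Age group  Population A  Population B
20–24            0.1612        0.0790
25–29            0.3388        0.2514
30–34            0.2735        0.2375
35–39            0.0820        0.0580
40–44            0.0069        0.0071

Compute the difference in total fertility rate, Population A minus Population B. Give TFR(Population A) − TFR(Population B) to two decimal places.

1.15

Population A:
  Sum of ASFRs = 0.1612 + 0.3388 + 0.2735 + 0.0820 + 0.0069 = 0.8624
  TFR = 5 × 0.8624 = 4.312
Population B:
  Sum of ASFRs = 0.0790 + 0.2514 + 0.2375 + 0.0580 + 0.0071 = 0.6330
  TFR = 5 × 0.6330 = 3.165
Difference = 4.312 − 3.165 = 1.147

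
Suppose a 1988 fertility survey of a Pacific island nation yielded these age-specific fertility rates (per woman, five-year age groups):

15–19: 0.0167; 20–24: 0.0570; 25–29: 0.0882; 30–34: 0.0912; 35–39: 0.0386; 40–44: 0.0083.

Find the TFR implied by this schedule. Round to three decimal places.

Sum of ASFRs = 0.0167 + 0.0570 + 0.0882 + 0.0912 + 0.0386 + 0.0083 = 0.3000
TFR = 5 × 0.3000 = 1.5

1.500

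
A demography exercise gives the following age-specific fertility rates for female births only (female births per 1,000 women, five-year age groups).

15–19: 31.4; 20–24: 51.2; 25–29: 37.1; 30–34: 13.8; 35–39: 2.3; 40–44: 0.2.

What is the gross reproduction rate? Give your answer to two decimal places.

0.68

Sum of female ASFRs = 31.4 + 51.2 + 37.1 + 13.8 + 2.3 + 0.2 = 136.0
GRR = 5 × 136.0 / 1000 = 0.68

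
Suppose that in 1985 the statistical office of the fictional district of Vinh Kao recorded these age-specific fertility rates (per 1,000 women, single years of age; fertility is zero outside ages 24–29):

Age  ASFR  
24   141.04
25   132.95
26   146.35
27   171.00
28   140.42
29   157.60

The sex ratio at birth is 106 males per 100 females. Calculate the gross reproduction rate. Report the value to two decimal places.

Proportion female at birth = 100 / (100 + 106) = 0.48544.
Sum of ASFRs = 141.04 + 132.95 + 146.35 + 171.00 + 140.42 + 157.60 = 889.36
TFR = 889.36 / 1000 = 0.88936
GRR = 0.48544 × 0.88936 = 0.43173

0.43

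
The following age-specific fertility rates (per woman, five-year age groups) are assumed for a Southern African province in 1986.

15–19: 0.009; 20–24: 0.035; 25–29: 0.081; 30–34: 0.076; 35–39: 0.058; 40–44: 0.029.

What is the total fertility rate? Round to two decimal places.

1.44

Sum of ASFRs = 0.009 + 0.035 + 0.081 + 0.076 + 0.058 + 0.029 = 0.288
TFR = 5 × 0.288 = 1.44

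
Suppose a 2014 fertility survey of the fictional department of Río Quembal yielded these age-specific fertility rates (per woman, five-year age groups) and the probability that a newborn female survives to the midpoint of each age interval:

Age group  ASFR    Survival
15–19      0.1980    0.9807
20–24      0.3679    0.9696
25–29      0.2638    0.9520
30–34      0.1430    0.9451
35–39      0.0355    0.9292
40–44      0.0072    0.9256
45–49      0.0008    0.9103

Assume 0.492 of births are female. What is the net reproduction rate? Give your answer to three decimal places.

Proportion female at birth = 0.492.
Weighting each age-specific rate by interval width and survival:
  15–19: 5 × 0.1980 × 0.9807 = 0.97089
  20–24: 5 × 0.3679 × 0.9696 = 1.78358
  25–29: 5 × 0.2638 × 0.9520 = 1.25569
  30–34: 5 × 0.1430 × 0.9451 = 0.67575
  35–39: 5 × 0.0355 × 0.9292 = 0.16493
  40–44: 5 × 0.0072 × 0.9256 = 0.03332
  45–49: 5 × 0.0008 × 0.9103 = 0.00364
Sum = 4.88780
NRR = 0.492 × 4.88780 = 2.40480
NRR > 1, so each generation more than replaces itself.

2.405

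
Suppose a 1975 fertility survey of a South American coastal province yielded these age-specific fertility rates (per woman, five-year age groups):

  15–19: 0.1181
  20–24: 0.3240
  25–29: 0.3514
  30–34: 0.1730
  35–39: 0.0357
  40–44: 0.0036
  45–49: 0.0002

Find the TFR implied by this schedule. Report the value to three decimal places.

Sum of ASFRs = 0.1181 + 0.3240 + 0.3514 + 0.1730 + 0.0357 + 0.0036 + 0.0002 = 1.0060
TFR = 5 × 1.0060 = 5.03

5.030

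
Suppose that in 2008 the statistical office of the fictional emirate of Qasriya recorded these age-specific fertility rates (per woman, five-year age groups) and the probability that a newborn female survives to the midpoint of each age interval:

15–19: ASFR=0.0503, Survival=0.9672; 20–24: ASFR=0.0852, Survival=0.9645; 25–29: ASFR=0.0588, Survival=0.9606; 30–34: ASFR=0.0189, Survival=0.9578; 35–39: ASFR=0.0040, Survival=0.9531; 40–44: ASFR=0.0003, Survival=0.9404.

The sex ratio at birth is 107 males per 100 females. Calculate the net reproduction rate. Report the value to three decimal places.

Proportion female at birth = 100 / (100 + 107) = 0.48309.
Per-age-group product (5 × ASFR × survival probability):
  15–19: 5 × 0.0503 × 0.9672 = 0.24325
  20–24: 5 × 0.0852 × 0.9645 = 0.41088
  25–29: 5 × 0.0588 × 0.9606 = 0.28242
  30–34: 5 × 0.0189 × 0.9578 = 0.09051
  35–39: 5 × 0.0040 × 0.9531 = 0.01906
  40–44: 5 × 0.0003 × 0.9404 = 0.00141
Sum = 1.04753
NRR = 0.48309 × 1.04753 = 0.50605

0.506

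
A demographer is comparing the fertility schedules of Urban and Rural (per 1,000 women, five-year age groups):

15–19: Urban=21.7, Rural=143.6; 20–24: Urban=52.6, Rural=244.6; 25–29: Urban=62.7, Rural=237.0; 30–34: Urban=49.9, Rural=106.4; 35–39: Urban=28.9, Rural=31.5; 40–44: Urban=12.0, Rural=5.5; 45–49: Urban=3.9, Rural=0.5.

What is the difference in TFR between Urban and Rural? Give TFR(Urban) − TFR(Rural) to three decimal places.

Urban:
  Sum of ASFRs = 21.7 + 52.6 + 62.7 + 49.9 + 28.9 + 12.0 + 3.9 = 231.7
  TFR = 5 × 231.7 / 1000 = 1.1585
Rural:
  Sum of ASFRs = 143.6 + 244.6 + 237.0 + 106.4 + 31.5 + 5.5 + 0.5 = 769.1
  TFR = 5 × 769.1 / 1000 = 3.8455
Difference = 1.1585 − 3.8455 = -2.687

-2.687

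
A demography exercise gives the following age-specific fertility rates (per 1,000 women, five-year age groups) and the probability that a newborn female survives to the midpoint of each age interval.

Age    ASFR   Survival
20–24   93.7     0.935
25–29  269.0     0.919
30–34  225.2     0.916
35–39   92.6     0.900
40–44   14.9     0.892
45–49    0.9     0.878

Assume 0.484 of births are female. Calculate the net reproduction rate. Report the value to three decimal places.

1.545

Proportion female at birth = 0.484.
Each age group contributes 5 × ASFR × survival:
  20–24: 5 × 93.7/1000 × 0.935 = 0.43805
  25–29: 5 × 269.0/1000 × 0.919 = 1.23606
  30–34: 5 × 225.2/1000 × 0.916 = 1.03142
  35–39: 5 × 92.6/1000 × 0.900 = 0.41670
  40–44: 5 × 14.9/1000 × 0.892 = 0.06645
  45–49: 5 × 0.9/1000 × 0.878 = 0.00395
Sum = 3.19263
NRR = 0.484 × 3.19263 = 1.54523
With NRR above 1 the population is above replacement fertility.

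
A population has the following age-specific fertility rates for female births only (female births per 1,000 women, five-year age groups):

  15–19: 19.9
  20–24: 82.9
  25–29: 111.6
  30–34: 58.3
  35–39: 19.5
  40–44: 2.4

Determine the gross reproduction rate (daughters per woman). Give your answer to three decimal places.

Sum of female ASFRs = 19.9 + 82.9 + 111.6 + 58.3 + 19.5 + 2.4 = 294.6
GRR = 5 × 294.6 / 1000 = 1.473

1.473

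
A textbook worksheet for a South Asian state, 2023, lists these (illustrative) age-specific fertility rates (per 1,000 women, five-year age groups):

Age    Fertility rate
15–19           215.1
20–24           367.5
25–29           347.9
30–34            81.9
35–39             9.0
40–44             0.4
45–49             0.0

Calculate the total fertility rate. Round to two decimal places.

Sum of ASFRs = 215.1 + 367.5 + 347.9 + 81.9 + 9.0 + 0.4 + 0.0 = 1021.8
TFR = 5 × 1021.8 / 1000 = 5.109

5.11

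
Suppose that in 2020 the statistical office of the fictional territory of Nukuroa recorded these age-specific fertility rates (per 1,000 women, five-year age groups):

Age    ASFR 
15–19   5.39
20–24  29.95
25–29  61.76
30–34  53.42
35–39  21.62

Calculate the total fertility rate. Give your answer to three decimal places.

0.861

Sum of ASFRs = 5.39 + 29.95 + 61.76 + 53.42 + 21.62 = 172.14
TFR = 5 × 172.14 / 1000 = 0.8607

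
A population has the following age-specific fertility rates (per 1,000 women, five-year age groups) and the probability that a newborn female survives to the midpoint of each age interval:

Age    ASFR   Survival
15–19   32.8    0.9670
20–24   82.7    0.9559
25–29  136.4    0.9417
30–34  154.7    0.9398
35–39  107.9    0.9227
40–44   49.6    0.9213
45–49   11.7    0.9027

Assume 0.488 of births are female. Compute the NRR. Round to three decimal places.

Proportion female at birth = 0.488.
Survival-weighted fertility by age (5·fₓ·Sₓ):
  15–19: 5 × 32.8/1000 × 0.9670 = 0.15859
  20–24: 5 × 82.7/1000 × 0.9559 = 0.39526
  25–29: 5 × 136.4/1000 × 0.9417 = 0.64224
  30–34: 5 × 154.7/1000 × 0.9398 = 0.72694
  35–39: 5 × 107.9/1000 × 0.9227 = 0.49780
  40–44: 5 × 49.6/1000 × 0.9213 = 0.22848
  45–49: 5 × 11.7/1000 × 0.9027 = 0.05281
Sum = 2.70212
NRR = 0.488 × 2.70212 = 1.31863

1.319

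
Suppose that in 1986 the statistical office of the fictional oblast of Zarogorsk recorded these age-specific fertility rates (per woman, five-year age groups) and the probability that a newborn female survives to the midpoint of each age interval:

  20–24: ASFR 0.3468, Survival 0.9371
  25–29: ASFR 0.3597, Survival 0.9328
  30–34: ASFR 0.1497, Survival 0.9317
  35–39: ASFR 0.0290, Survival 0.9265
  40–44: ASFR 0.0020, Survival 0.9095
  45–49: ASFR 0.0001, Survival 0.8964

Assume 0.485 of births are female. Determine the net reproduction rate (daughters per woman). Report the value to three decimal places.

2.010

Proportion female at birth = 0.485.
Per-age-group product (5 × ASFR × survival probability):
  20–24: 5 × 0.3468 × 0.9371 = 1.62493
  25–29: 5 × 0.3597 × 0.9328 = 1.67764
  30–34: 5 × 0.1497 × 0.9317 = 0.69738
  35–39: 5 × 0.0290 × 0.9265 = 0.13434
  40–44: 5 × 0.0020 × 0.9095 = 0.00910
  45–49: 5 × 0.0001 × 0.8964 = 0.00045
Sum = 4.14384
NRR = 0.485 × 4.14384 = 2.00976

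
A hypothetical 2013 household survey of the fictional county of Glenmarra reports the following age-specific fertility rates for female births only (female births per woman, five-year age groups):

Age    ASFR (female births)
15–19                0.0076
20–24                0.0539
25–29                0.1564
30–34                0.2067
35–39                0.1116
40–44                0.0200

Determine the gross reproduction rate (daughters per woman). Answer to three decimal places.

Sum of female ASFRs = 0.0076 + 0.0539 + 0.1564 + 0.2067 + 0.1116 + 0.0200 = 0.5562
GRR = 5 × 0.5562 = 2.781

2.781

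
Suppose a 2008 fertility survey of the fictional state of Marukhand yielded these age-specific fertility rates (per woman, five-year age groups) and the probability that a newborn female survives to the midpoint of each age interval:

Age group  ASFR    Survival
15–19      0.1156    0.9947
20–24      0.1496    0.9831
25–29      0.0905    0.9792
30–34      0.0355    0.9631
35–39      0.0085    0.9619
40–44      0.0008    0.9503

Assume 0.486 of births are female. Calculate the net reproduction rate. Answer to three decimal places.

Proportion female at birth = 0.486.
Weighting each age-specific rate by interval width and survival:
  15–19: 5 × 0.1156 × 0.9947 = 0.57494
  20–24: 5 × 0.1496 × 0.9831 = 0.73536
  25–29: 5 × 0.0905 × 0.9792 = 0.44309
  30–34: 5 × 0.0355 × 0.9631 = 0.17095
  35–39: 5 × 0.0085 × 0.9619 = 0.04088
  40–44: 5 × 0.0008 × 0.9503 = 0.00380
Sum = 1.96902
NRR = 0.486 × 1.96902 = 0.95694

0.957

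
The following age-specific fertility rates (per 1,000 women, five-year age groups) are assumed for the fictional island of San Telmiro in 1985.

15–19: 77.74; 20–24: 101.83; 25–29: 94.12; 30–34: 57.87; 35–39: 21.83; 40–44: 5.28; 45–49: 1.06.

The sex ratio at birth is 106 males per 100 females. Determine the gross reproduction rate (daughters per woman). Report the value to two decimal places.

Proportion female at birth = 100 / (100 + 106) = 0.48544.
Sum of ASFRs = 77.74 + 101.83 + 94.12 + 57.87 + 21.83 + 5.28 + 1.06 = 359.73
TFR = 5 × 359.73 / 1000 = 1.79865
GRR = 0.48544 × 1.79865 = 0.87314

0.87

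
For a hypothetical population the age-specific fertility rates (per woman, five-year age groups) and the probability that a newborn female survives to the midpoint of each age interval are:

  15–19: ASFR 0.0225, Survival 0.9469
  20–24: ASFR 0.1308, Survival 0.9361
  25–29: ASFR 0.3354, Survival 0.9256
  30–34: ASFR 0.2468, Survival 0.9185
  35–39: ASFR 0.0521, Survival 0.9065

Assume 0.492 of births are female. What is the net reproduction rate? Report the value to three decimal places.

Proportion female at birth = 0.492.
Weighting each age-specific rate by interval width and survival:
  15–19: 5 × 0.0225 × 0.9469 = 0.10653
  20–24: 5 × 0.1308 × 0.9361 = 0.61221
  25–29: 5 × 0.3354 × 0.9256 = 1.55223
  30–34: 5 × 0.2468 × 0.9185 = 1.13343
  35–39: 5 × 0.0521 × 0.9065 = 0.23614
Sum = 3.64054
NRR = 0.492 × 3.64054 = 1.79115
An NRR exceeding 1 indicates intrinsic growth under these rates.

1.791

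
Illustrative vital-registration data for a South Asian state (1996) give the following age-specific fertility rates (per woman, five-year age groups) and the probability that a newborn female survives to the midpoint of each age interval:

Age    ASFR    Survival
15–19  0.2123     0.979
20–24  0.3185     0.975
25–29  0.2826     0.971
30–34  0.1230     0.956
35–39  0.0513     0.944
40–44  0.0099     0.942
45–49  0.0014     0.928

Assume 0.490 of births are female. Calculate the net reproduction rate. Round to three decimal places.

2.375

Proportion female at birth = 0.490.
Each age group contributes 5 × ASFR × survival:
  15–19: 5 × 0.2123 × 0.979 = 1.03921
  20–24: 5 × 0.3185 × 0.975 = 1.55269
  25–29: 5 × 0.2826 × 0.971 = 1.37202
  30–34: 5 × 0.1230 × 0.956 = 0.58794
  35–39: 5 × 0.0513 × 0.944 = 0.24214
  40–44: 5 × 0.0099 × 0.942 = 0.04663
  45–49: 5 × 0.0014 × 0.928 = 0.00650
Sum = 4.84713
NRR = 0.490 × 4.84713 = 2.37509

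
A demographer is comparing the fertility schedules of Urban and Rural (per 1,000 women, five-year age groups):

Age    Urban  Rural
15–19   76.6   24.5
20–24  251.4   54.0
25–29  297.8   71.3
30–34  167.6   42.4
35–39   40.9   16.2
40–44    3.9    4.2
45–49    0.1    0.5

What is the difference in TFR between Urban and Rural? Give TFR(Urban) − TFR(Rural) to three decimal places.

3.126

Urban:
  Sum of ASFRs = 76.6 + 251.4 + 297.8 + 167.6 + 40.9 + 3.9 + 0.1 = 838.3
  TFR = 5 × 838.3 / 1000 = 4.1915
Rural:
  Sum of ASFRs = 24.5 + 54.0 + 71.3 + 42.4 + 16.2 + 4.2 + 0.5 = 213.1
  TFR = 5 × 213.1 / 1000 = 1.0655
Difference = 4.1915 − 1.0655 = 3.126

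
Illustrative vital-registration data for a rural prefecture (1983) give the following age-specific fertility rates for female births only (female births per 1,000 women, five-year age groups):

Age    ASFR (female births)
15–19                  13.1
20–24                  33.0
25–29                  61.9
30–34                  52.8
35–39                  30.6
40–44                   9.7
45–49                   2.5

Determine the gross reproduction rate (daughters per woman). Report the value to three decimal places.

1.018

Sum of female ASFRs = 13.1 + 33.0 + 61.9 + 52.8 + 30.6 + 9.7 + 2.5 = 203.6
GRR = 5 × 203.6 / 1000 = 1.018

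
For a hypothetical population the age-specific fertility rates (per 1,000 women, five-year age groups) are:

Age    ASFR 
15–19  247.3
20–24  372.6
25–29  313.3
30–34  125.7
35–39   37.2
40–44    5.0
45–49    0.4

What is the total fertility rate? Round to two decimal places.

Sum of ASFRs = 247.3 + 372.6 + 313.3 + 125.7 + 37.2 + 5.0 + 0.4 = 1101.5
TFR = 5 × 1101.5 / 1000 = 5.5075

5.51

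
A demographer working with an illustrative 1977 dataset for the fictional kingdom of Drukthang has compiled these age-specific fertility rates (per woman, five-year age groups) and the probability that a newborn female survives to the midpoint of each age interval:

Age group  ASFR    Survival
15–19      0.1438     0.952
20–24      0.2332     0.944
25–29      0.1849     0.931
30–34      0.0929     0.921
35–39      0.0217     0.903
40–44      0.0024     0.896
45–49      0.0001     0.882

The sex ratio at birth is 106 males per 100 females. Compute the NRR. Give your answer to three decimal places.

Proportion female at birth = 100 / (100 + 106) = 0.48544.
Per-age-group product (5 × ASFR × survival probability):
  15–19: 5 × 0.1438 × 0.952 = 0.68449
  20–24: 5 × 0.2332 × 0.944 = 1.10070
  25–29: 5 × 0.1849 × 0.931 = 0.86071
  30–34: 5 × 0.0929 × 0.921 = 0.42780
  35–39: 5 × 0.0217 × 0.903 = 0.09798
  40–44: 5 × 0.0024 × 0.896 = 0.01075
  45–49: 5 × 0.0001 × 0.882 = 0.00044
Sum = 3.18287
NRR = 0.48544 × 3.18287 = 1.54509
NRR > 1, so each generation more than replaces itself.

1.545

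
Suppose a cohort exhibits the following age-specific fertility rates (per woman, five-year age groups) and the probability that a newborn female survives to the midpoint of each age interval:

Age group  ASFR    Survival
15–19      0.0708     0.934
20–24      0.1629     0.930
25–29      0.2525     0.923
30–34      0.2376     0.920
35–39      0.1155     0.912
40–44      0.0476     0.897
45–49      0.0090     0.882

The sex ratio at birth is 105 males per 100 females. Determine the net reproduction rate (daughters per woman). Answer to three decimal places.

2.013

Proportion female at birth = 100 / (100 + 105) = 0.48780.
Weighting each age-specific rate by interval width and survival:
  15–19: 5 × 0.0708 × 0.934 = 0.33064
  20–24: 5 × 0.1629 × 0.930 = 0.75749
  25–29: 5 × 0.2525 × 0.923 = 1.16529
  30–34: 5 × 0.2376 × 0.920 = 1.09296
  35–39: 5 × 0.1155 × 0.912 = 0.52668
  40–44: 5 × 0.0476 × 0.897 = 0.21349
  45–49: 5 × 0.0090 × 0.882 = 0.03969
Sum = 4.12624
NRR = 0.48780 × 4.12624 = 2.01278
An NRR exceeding 1 indicates intrinsic growth under these rates.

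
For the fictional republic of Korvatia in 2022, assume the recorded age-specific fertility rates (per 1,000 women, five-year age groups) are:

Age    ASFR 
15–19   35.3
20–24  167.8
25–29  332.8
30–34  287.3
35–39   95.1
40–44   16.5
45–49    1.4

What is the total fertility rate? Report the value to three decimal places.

4.681

Sum of ASFRs = 35.3 + 167.8 + 332.8 + 287.3 + 95.1 + 16.5 + 1.4 = 936.2
TFR = 5 × 936.2 / 1000 = 4.681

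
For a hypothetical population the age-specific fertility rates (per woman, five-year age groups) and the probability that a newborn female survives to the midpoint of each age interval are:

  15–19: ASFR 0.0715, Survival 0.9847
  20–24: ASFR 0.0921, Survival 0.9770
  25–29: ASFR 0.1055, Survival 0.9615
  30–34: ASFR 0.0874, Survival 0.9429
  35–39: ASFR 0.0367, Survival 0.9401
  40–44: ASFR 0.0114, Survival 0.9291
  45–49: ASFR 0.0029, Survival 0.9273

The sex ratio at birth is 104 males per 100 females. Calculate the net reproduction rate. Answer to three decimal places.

Proportion female at birth = 100 / (100 + 104) = 0.49020.
Survival-weighted fertility by age (5·fₓ·Sₓ):
  15–19: 5 × 0.0715 × 0.9847 = 0.35203
  20–24: 5 × 0.0921 × 0.9770 = 0.44991
  25–29: 5 × 0.1055 × 0.9615 = 0.50719
  30–34: 5 × 0.0874 × 0.9429 = 0.41205
  35–39: 5 × 0.0367 × 0.9401 = 0.17251
  40–44: 5 × 0.0114 × 0.9291 = 0.05296
  45–49: 5 × 0.0029 × 0.9273 = 0.01345
Sum = 1.96010
NRR = 0.49020 × 1.96010 = 0.96084
With NRR below 1 the population is below replacement fertility.

0.961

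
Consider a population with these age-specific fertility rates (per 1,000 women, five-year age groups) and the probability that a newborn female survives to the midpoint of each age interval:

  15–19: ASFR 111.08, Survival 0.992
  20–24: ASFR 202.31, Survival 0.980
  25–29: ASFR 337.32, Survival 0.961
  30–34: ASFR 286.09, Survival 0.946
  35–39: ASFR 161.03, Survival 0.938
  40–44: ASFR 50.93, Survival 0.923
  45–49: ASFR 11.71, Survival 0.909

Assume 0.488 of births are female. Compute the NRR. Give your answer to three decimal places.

Proportion female at birth = 0.488.
Each age group contributes 5 × ASFR × survival:
  15–19: 5 × 111.08/1000 × 0.992 = 0.55096
  20–24: 5 × 202.31/1000 × 0.980 = 0.99132
  25–29: 5 × 337.32/1000 × 0.961 = 1.62082
  30–34: 5 × 286.09/1000 × 0.946 = 1.35321
  35–39: 5 × 161.03/1000 × 0.938 = 0.75523
  40–44: 5 × 50.93/1000 × 0.923 = 0.23504
  45–49: 5 × 11.71/1000 × 0.909 = 0.05322
Sum = 5.55980
NRR = 0.488 × 5.55980 = 2.71318

2.713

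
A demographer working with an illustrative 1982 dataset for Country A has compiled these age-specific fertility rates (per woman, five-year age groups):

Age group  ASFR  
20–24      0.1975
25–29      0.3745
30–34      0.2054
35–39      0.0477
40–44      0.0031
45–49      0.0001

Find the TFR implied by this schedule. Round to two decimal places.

4.14

Sum of ASFRs = 0.1975 + 0.3745 + 0.2054 + 0.0477 + 0.0031 + 0.0001 = 0.8283
TFR = 5 × 0.8283 = 4.1415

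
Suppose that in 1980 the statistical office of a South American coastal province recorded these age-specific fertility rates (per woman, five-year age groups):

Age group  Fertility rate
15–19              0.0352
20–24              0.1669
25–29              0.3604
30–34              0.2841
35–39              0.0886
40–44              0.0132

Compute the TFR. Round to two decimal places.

4.74

Sum of ASFRs = 0.0352 + 0.1669 + 0.3604 + 0.2841 + 0.0886 + 0.0132 = 0.9484
TFR = 5 × 0.9484 = 4.742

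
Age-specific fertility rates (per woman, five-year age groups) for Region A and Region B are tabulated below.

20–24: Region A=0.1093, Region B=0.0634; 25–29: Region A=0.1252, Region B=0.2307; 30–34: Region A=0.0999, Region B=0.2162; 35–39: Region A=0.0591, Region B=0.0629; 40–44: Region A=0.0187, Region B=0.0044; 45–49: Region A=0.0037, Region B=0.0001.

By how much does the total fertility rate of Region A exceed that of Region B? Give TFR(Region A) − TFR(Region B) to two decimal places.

Region A:
  Sum of ASFRs = 0.1093 + 0.1252 + 0.0999 + 0.0591 + 0.0187 + 0.0037 = 0.4159
  TFR = 5 × 0.4159 = 2.0795
Region B:
  Sum of ASFRs = 0.0634 + 0.2307 + 0.2162 + 0.0629 + 0.0044 + 0.0001 = 0.5777
  TFR = 5 × 0.5777 = 2.8885
Difference = 2.0795 − 2.8885 = -0.809

-0.81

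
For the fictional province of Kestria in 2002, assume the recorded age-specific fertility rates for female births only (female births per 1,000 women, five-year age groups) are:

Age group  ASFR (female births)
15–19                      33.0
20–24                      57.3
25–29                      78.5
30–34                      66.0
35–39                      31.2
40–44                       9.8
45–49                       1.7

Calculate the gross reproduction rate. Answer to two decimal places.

1.39

Sum of female ASFRs = 33.0 + 57.3 + 78.5 + 66.0 + 31.2 + 9.8 + 1.7 = 277.5
GRR = 5 × 277.5 / 1000 = 1.3875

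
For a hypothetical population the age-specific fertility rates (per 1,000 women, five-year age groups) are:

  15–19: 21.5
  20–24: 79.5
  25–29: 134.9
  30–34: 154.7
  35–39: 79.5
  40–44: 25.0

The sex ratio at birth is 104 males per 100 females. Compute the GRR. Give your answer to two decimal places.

1.21

Proportion female at birth = 100 / (100 + 104) = 0.49020.
Sum of ASFRs = 21.5 + 79.5 + 134.9 + 154.7 + 79.5 + 25.0 = 495.1
TFR = 5 × 495.1 / 1000 = 2.4755
GRR = 0.49020 × 2.4755 = 1.21349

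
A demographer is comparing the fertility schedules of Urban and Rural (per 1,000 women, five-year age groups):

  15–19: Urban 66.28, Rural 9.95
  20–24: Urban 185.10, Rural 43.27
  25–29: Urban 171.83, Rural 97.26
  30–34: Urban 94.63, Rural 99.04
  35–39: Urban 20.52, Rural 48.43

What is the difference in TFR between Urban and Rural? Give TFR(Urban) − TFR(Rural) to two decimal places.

Urban:
  Sum of ASFRs = 66.28 + 185.10 + 171.83 + 94.63 + 20.52 = 538.36
  TFR = 5 × 538.36 / 1000 = 2.6918
Rural:
  Sum of ASFRs = 9.95 + 43.27 + 97.26 + 99.04 + 48.43 = 297.95
  TFR = 5 × 297.95 / 1000 = 1.48975
Difference = 2.6918 − 1.48975 = 1.20205

1.20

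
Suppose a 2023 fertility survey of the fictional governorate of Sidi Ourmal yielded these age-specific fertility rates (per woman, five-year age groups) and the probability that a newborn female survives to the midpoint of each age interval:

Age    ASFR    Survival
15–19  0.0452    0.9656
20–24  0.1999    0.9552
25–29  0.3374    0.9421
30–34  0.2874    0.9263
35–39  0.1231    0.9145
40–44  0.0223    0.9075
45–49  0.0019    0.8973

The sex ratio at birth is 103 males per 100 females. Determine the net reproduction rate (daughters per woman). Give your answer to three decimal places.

Proportion female at birth = 100 / (100 + 103) = 0.49261.
Each age group contributes 5 × ASFR × survival:
  15–19: 5 × 0.0452 × 0.9656 = 0.21823
  20–24: 5 × 0.1999 × 0.9552 = 0.95472
  25–29: 5 × 0.3374 × 0.9421 = 1.58932
  30–34: 5 × 0.2874 × 0.9263 = 1.33109
  35–39: 5 × 0.1231 × 0.9145 = 0.56287
  40–44: 5 × 0.0223 × 0.9075 = 0.10119
  45–49: 5 × 0.0019 × 0.8973 = 0.00852
Sum = 4.76594
NRR = 0.49261 × 4.76594 = 2.34775

2.348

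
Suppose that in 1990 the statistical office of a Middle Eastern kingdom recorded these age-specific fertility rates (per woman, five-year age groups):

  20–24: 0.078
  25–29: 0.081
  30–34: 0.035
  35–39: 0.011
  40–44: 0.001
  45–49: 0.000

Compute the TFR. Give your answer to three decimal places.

1.030

Sum of ASFRs = 0.078 + 0.081 + 0.035 + 0.011 + 0.001 + 0.000 = 0.206
TFR = 5 × 0.206 = 1.03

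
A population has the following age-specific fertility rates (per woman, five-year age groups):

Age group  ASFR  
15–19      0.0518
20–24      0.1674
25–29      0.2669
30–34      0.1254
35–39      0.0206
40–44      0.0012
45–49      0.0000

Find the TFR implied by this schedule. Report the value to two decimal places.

3.17

Sum of ASFRs = 0.0518 + 0.1674 + 0.2669 + 0.1254 + 0.0206 + 0.0012 + 0.0000 = 0.6333
TFR = 5 × 0.6333 = 3.1665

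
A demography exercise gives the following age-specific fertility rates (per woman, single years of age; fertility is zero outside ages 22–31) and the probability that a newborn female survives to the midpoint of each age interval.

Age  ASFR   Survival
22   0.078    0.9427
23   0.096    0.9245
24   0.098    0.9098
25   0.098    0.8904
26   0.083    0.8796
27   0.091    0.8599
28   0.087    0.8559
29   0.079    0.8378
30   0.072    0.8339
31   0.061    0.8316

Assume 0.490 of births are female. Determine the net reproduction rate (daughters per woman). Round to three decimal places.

0.363

Proportion female at birth = 0.490.
Survival-weighted fertility by age (1·fₓ·Sₓ):
  22: 1 × 0.078 × 0.9427 = 0.07353
  23: 1 × 0.096 × 0.9245 = 0.08875
  24: 1 × 0.098 × 0.9098 = 0.08916
  25: 1 × 0.098 × 0.8904 = 0.08726
  26: 1 × 0.083 × 0.8796 = 0.07301
  27: 1 × 0.091 × 0.8599 = 0.07825
  28: 1 × 0.087 × 0.8559 = 0.07446
  29: 1 × 0.079 × 0.8378 = 0.06619
  30: 1 × 0.072 × 0.8339 = 0.06004
  31: 1 × 0.061 × 0.8316 = 0.05073
Sum = 0.74138
NRR = 0.490 × 0.74138 = 0.36328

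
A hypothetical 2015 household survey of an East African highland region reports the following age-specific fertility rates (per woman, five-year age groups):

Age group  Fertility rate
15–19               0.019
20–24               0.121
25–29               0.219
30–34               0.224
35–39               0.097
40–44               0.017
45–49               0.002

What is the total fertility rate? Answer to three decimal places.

3.495

Sum of ASFRs = 0.019 + 0.121 + 0.219 + 0.224 + 0.097 + 0.017 + 0.002 = 0.699
TFR = 5 × 0.699 = 3.495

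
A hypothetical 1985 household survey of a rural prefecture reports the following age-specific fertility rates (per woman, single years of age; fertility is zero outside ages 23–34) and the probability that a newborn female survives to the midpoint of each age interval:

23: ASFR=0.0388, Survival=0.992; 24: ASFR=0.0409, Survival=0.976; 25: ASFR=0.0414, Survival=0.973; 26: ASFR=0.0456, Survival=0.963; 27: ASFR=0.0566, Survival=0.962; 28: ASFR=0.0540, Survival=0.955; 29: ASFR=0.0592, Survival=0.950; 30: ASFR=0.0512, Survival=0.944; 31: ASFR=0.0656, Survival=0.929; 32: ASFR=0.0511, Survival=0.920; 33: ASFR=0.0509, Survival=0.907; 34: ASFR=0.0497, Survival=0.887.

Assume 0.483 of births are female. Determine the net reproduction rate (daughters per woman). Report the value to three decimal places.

Proportion female at birth = 0.483.
Survival-weighted fertility by age (1·fₓ·Sₓ):
  23: 1 × 0.0388 × 0.992 = 0.03849
  24: 1 × 0.0409 × 0.976 = 0.03992
  25: 1 × 0.0414 × 0.973 = 0.04028
  26: 1 × 0.0456 × 0.963 = 0.04391
  27: 1 × 0.0566 × 0.962 = 0.05445
  28: 1 × 0.0540 × 0.955 = 0.05157
  29: 1 × 0.0592 × 0.950 = 0.05624
  30: 1 × 0.0512 × 0.944 = 0.04833
  31: 1 × 0.0656 × 0.929 = 0.06094
  32: 1 × 0.0511 × 0.920 = 0.04701
  33: 1 × 0.0509 × 0.907 = 0.04617
  34: 1 × 0.0497 × 0.887 = 0.04408
Sum = 0.57139
NRR = 0.483 × 0.57139 = 0.27598

0.276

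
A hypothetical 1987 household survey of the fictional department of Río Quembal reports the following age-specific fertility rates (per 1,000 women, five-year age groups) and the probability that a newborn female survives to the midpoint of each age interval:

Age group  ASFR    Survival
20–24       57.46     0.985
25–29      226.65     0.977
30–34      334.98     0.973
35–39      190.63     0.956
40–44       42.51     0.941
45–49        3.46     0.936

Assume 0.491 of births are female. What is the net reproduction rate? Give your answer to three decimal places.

2.036

Proportion female at birth = 0.491.
Weighting each age-specific rate by interval width and survival:
  20–24: 5 × 57.46/1000 × 0.985 = 0.28299
  25–29: 5 × 226.65/1000 × 0.977 = 1.10719
  30–34: 5 × 334.98/1000 × 0.973 = 1.62968
  35–39: 5 × 190.63/1000 × 0.956 = 0.91121
  40–44: 5 × 42.51/1000 × 0.941 = 0.20001
  45–49: 5 × 3.46/1000 × 0.936 = 0.01619
Sum = 4.14727
NRR = 0.491 × 4.14727 = 2.03631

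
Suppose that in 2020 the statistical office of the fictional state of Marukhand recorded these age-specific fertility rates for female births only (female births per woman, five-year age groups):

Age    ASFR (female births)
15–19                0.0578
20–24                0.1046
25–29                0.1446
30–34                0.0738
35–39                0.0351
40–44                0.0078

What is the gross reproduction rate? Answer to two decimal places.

Sum of female ASFRs = 0.0578 + 0.1046 + 0.1446 + 0.0738 + 0.0351 + 0.0078 = 0.4237
GRR = 5 × 0.4237 = 2.1185

2.12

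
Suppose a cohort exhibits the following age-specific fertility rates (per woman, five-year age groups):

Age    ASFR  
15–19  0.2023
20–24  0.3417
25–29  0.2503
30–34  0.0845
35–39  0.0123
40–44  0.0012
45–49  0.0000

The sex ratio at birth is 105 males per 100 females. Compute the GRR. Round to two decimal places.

2.18

Proportion female at birth = 100 / (100 + 105) = 0.48780.
Sum of ASFRs = 0.2023 + 0.3417 + 0.2503 + 0.0845 + 0.0123 + 0.0012 + 0.0000 = 0.8923
TFR = 5 × 0.8923 = 4.4615
GRR = 0.48780 × 4.4615 = 2.17632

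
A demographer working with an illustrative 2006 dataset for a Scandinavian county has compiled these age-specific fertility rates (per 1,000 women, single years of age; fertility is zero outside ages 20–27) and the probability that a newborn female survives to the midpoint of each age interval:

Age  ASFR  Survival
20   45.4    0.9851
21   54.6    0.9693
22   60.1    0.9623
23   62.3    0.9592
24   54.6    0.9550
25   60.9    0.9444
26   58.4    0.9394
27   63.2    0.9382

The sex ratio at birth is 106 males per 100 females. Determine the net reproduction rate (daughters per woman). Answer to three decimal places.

0.213

Proportion female at birth = 100 / (100 + 106) = 0.48544.
Each age group contributes 1 × ASFR × survival:
  20: 1 × 45.4/1000 × 0.9851 = 0.04472
  21: 1 × 54.6/1000 × 0.9693 = 0.05292
  22: 1 × 60.1/1000 × 0.9623 = 0.05783
  23: 1 × 62.3/1000 × 0.9592 = 0.05976
  24: 1 × 54.6/1000 × 0.9550 = 0.05214
  25: 1 × 60.9/1000 × 0.9444 = 0.05751
  26: 1 × 58.4/1000 × 0.9394 = 0.05486
  27: 1 × 63.2/1000 × 0.9382 = 0.05929
Sum = 0.43903
NRR = 0.48544 × 0.43903 = 0.21312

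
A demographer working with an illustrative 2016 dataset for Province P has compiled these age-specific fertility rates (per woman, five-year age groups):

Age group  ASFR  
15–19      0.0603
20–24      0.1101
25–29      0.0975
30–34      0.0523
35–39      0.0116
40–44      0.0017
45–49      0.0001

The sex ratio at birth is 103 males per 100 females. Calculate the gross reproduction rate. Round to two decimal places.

Proportion female at birth = 100 / (100 + 103) = 0.49261.
Sum of ASFRs = 0.0603 + 0.1101 + 0.0975 + 0.0523 + 0.0116 + 0.0017 + 0.0001 = 0.3336
TFR = 5 × 0.3336 = 1.668
GRR = 0.49261 × 1.668 = 0.82167

0.82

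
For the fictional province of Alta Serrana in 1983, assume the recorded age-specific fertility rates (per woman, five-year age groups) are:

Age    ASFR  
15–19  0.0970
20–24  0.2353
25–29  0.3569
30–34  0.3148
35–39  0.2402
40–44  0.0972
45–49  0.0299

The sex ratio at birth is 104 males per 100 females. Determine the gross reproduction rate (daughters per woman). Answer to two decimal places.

3.36

Proportion female at birth = 100 / (100 + 104) = 0.49020.
Sum of ASFRs = 0.0970 + 0.2353 + 0.3569 + 0.3148 + 0.2402 + 0.0972 + 0.0299 = 1.3713
TFR = 5 × 1.3713 = 6.8565
GRR = 0.49020 × 6.8565 = 3.36106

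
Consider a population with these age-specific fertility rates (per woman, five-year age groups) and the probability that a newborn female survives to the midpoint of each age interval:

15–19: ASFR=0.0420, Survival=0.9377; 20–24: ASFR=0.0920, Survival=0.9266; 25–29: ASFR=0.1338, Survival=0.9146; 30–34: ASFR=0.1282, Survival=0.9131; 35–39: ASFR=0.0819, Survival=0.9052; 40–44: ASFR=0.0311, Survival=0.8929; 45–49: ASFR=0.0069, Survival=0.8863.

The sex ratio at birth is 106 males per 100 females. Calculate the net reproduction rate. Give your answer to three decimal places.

1.146

Proportion female at birth = 100 / (100 + 106) = 0.48544.
Per-age-group product (5 × ASFR × survival probability):
  15–19: 5 × 0.0420 × 0.9377 = 0.19692
  20–24: 5 × 0.0920 × 0.9266 = 0.42624
  25–29: 5 × 0.1338 × 0.9146 = 0.61187
  30–34: 5 × 0.1282 × 0.9131 = 0.58530
  35–39: 5 × 0.0819 × 0.9052 = 0.37068
  40–44: 5 × 0.0311 × 0.8929 = 0.13885
  45–49: 5 × 0.0069 × 0.8863 = 0.03058
Sum = 2.36044
NRR = 0.48544 × 2.36044 = 1.14585
With NRR above 1 the population is above replacement fertility.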